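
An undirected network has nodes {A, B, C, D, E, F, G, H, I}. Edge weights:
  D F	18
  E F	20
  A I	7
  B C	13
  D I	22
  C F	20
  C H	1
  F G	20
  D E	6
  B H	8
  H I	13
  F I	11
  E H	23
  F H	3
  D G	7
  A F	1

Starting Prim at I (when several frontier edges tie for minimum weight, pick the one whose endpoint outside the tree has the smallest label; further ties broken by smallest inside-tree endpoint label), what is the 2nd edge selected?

Prim, starting at I.
Step 1: cheapest edge leaving the tree is A I (7); add A.
Step 2: cheapest edge leaving the tree is A F (1); add F.
Step 3: cheapest edge leaving the tree is F H (3); add H.
Step 4: cheapest edge leaving the tree is C H (1); add C.
Step 5: cheapest edge leaving the tree is B H (8); add B.
Step 6: cheapest edge leaving the tree is D F (18); add D.
Step 7: cheapest edge leaving the tree is D E (6); add E.
Step 8: cheapest edge leaving the tree is D G (7); add G.
The 2nd edge added is A F.

A-F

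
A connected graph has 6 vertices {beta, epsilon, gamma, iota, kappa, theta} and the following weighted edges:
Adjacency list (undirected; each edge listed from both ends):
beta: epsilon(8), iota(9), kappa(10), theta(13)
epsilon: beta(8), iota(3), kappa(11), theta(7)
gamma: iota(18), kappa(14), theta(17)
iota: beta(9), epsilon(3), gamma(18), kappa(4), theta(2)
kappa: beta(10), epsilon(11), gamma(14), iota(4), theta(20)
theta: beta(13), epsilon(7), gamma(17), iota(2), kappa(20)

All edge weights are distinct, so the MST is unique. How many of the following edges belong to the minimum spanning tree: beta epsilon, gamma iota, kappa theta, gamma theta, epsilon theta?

1

Kruskal's algorithm — process edges by increasing weight (ties by edge label):
iota theta (2): add — endpoints in different components.
epsilon iota (3): add — endpoints in different components.
iota kappa (4): add — endpoints in different components.
epsilon theta (7): skip — epsilon and theta already connected.
beta epsilon (8): add — endpoints in different components.
beta iota (9): skip — beta and iota already connected.
beta kappa (10): skip — beta and kappa already connected.
epsilon kappa (11): skip — kappa and epsilon already connected.
beta theta (13): skip — beta and theta already connected.
gamma kappa (14): add — endpoints in different components.
MST edge set: {iota theta, epsilon iota, iota kappa, beta epsilon, gamma kappa}.
Of the listed edges, {beta epsilon} are in the MST → 1.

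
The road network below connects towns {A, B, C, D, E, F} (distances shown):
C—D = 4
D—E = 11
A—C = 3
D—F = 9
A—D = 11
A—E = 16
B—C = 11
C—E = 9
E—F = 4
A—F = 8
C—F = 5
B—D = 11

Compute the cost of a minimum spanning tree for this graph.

Kruskal's algorithm — process edges by increasing weight (ties by edge label):
A—C (3): add. Components now {A,C} {B} {D} {E} {F}
C—D (4): add. Components now {A,C,D} {B} {E} {F}
E—F (4): add. Components now {A,C,D} {B} {E,F}
C—F (5): add. Components now {A,C,D,E,F} {B}
A—F (8): skip — A and F already connected.
C—E (9): skip — C and E already connected.
D—F (9): skip — D and F already connected.
A—D (11): skip — A and D already connected.
B—C (11): add. Components now {A,B,C,D,E,F}
MST edges: A—C, C—D, E—F, C—F, B—C; total weight 3+4+4+5+11 = 27.

27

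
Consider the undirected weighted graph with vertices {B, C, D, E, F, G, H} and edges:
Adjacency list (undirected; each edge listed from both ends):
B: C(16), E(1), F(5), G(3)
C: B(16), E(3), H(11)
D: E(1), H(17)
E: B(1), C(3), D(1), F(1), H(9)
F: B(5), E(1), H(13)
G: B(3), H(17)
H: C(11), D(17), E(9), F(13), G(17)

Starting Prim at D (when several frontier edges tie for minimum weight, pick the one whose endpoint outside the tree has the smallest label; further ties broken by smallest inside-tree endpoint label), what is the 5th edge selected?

B-G

Prim, starting at D.
Step 1: cheapest edge leaving the tree is D—E (1); add E.
Step 2: cheapest edge leaving the tree is B—E (1); add B.
Step 3: cheapest edge leaving the tree is E—F (1); add F.
Step 4: cheapest edge leaving the tree is C—E (3); add C.
Step 5: cheapest edge leaving the tree is B—G (3); add G.
Step 6: cheapest edge leaving the tree is E—H (9); add H.
The 5th edge added is B—G.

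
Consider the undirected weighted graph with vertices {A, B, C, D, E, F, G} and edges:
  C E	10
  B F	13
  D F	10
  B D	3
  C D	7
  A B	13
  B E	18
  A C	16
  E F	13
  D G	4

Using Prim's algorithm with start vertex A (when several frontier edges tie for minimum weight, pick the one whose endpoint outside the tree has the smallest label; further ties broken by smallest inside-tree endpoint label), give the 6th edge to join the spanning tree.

Prim, starting at A.
Step 1: cheapest edge leaving the tree is A B (13); add B.
Step 2: cheapest edge leaving the tree is B D (3); add D.
Step 3: cheapest edge leaving the tree is D G (4); add G.
Step 4: cheapest edge leaving the tree is C D (7); add C.
Step 5: cheapest edge leaving the tree is C E (10); add E.
Step 6: cheapest edge leaving the tree is D F (10); add F.
The 6th edge added is D F.

D-F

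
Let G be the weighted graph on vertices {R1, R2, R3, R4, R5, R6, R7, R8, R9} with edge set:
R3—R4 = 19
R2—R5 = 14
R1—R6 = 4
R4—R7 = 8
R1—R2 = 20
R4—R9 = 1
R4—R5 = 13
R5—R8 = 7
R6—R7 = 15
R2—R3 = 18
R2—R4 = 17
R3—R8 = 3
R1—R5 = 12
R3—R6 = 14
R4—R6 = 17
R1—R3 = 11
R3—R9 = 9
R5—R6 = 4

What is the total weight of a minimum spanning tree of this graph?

50

Kruskal's algorithm — process edges by increasing weight (ties by edge label):
R4—R9 (1): add — endpoints in different components.
R3—R8 (3): add — endpoints in different components.
R1—R6 (4): add — endpoints in different components.
R5—R6 (4): add — endpoints in different components.
R5—R8 (7): add — endpoints in different components.
R4—R7 (8): add — endpoints in different components.
R3—R9 (9): add — endpoints in different components.
R1—R3 (11): skip — R1 and R3 already connected.
R1—R5 (12): skip — R1 and R5 already connected.
R4—R5 (13): skip — R5 and R4 already connected.
R2—R5 (14): add — endpoints in different components.
MST edges: R4—R9, R3—R8, R1—R6, R5—R6, R5—R8, R4—R7, R3—R9, R2—R5; total weight 1+3+4+4+7+8+9+14 = 50.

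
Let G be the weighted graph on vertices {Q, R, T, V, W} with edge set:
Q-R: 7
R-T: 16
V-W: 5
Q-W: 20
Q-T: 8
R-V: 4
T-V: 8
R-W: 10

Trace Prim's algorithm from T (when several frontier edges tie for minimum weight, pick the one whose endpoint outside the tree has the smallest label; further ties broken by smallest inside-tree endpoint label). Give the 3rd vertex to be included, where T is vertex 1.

R

Prim, starting at T.
Step 1: frontier [Q-T 8, T-V 8, R-T 16] → take Q-T (8); add Q.
Step 2: frontier [Q-R 7, Q-W 20, T-V 8, R-T 16] → take Q-R (7); add R.
Step 3: frontier [Q-W 20, R-V 4, R-W 10, T-V 8] → take R-V (4); add V.
Step 4: frontier [Q-W 20, R-W 10, V-W 5] → take V-W (5); add W.
Vertex order: T, Q, R, V, W. The 3rd vertex is R.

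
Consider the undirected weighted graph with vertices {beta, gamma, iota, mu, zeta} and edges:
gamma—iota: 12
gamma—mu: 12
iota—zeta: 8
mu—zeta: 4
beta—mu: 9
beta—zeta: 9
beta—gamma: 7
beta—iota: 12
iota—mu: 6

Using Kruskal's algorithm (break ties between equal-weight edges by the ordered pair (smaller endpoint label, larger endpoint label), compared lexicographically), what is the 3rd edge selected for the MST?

Kruskal's algorithm — process edges by increasing weight (ties by edge label):
mu—zeta (4): add. Components now {mu,zeta} {iota} {beta} {gamma}
iota—mu (6): add. Components now {iota,mu,zeta} {beta} {gamma}
beta—gamma (7): add. Components now {iota,mu,zeta} {beta,gamma}
iota—zeta (8): skip — iota and zeta already connected.
beta—mu (9): add. Components now {beta,gamma,iota,mu,zeta}
The 3rd edge added is beta—gamma.

beta-gamma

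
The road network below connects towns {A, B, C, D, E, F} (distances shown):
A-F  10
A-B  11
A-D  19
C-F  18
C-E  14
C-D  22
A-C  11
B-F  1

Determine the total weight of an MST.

Grow the tree from C using Prim:
Step 1: cheapest edge leaving the tree is A-C (11); add A.
Step 2: cheapest edge leaving the tree is A-F (10); add F.
Step 3: cheapest edge leaving the tree is B-F (1); add B.
Step 4: cheapest edge leaving the tree is C-E (14); add E.
Step 5: cheapest edge leaving the tree is A-D (19); add D.
MST edges: A-C, A-F, B-F, C-E, A-D; total weight 11+10+1+14+19 = 55.

55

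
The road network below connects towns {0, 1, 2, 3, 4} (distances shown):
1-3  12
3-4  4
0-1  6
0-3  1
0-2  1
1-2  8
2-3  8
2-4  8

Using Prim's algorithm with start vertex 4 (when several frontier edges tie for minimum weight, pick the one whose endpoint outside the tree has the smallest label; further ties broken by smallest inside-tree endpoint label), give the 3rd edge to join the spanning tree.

Grow the tree from 4 using Prim:
Step 1: cheapest edge leaving the tree is 3-4 (4); add 3.
Step 2: cheapest edge leaving the tree is 0-3 (1); add 0.
Step 3: cheapest edge leaving the tree is 0-2 (1); add 2.
Step 4: cheapest edge leaving the tree is 0-1 (6); add 1.
The 3rd edge added is 0-2.

0-2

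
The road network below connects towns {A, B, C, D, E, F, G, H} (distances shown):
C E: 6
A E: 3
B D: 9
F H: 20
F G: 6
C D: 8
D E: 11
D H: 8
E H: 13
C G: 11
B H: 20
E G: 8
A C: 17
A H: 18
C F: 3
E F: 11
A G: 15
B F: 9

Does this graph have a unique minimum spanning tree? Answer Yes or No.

No

Sort edges by weight, then run Kruskal:
A E (3): add — endpoints in different components.
C F (3): add — endpoints in different components.
C E (6): add — endpoints in different components.
F G (6): add — endpoints in different components.
C D (8): add — endpoints in different components.
D H (8): add — endpoints in different components.
E G (8): skip — E and G already connected.
B D (9): add — endpoints in different components.
Non-tree edge B F has weight 9, equal to the heaviest edge on its tree cycle — swapping gives another MST of the same weight. Not unique.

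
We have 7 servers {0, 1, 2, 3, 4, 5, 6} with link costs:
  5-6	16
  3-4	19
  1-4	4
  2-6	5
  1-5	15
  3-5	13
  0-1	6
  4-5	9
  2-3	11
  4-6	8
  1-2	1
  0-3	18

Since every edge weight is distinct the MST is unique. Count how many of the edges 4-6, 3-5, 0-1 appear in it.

1

Kruskal: consider edges lightest-first.
1-2 (1): add — endpoints in different components.
1-4 (4): add — endpoints in different components.
2-6 (5): add — endpoints in different components.
0-1 (6): add — endpoints in different components.
4-6 (8): skip — 4 and 6 already connected.
4-5 (9): add — endpoints in different components.
2-3 (11): add — endpoints in different components.
MST edge set: {1-2, 1-4, 2-6, 0-1, 4-5, 2-3}.
Of the listed edges, {0-1} are in the MST → 1.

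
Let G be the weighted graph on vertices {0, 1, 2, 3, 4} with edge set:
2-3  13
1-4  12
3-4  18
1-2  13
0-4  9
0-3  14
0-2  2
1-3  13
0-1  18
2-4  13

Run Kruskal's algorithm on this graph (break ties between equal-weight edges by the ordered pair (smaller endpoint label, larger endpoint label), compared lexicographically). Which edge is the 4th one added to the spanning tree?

1-3

Kruskal's algorithm — process edges by increasing weight (ties by edge label):
0-2 (2): add — endpoints in different components.
0-4 (9): add — endpoints in different components.
1-4 (12): add — endpoints in different components.
1-2 (13): skip — 1 and 2 already connected.
1-3 (13): add — endpoints in different components.
The 4th edge added is 1-3.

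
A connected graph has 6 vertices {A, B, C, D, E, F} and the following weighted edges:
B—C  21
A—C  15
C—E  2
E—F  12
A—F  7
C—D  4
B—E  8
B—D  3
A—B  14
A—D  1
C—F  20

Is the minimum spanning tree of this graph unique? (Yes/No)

Yes

Kruskal: consider edges lightest-first.
A—D (1): add — endpoints in different components.
C—E (2): add — endpoints in different components.
B—D (3): add — endpoints in different components.
C—D (4): add — endpoints in different components.
A—F (7): add — endpoints in different components.
Every non-tree edge has weight strictly greater than the heaviest edge on the tree path between its endpoints, so the MST is unique.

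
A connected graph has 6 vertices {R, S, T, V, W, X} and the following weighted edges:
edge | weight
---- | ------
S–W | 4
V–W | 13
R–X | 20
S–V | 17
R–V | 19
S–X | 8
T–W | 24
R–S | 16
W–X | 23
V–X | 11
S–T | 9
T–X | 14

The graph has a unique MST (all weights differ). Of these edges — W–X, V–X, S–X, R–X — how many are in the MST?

Sort edges by weight, then run Kruskal:
S–W (4): add — endpoints in different components.
S–X (8): add — endpoints in different components.
S–T (9): add — endpoints in different components.
V–X (11): add — endpoints in different components.
V–W (13): skip — V and W already connected.
T–X (14): skip — T and X already connected.
R–S (16): add — endpoints in different components.
MST edge set: {S–W, S–X, S–T, V–X, R–S}.
Of the listed edges, {V–X, S–X} are in the MST → 2.

2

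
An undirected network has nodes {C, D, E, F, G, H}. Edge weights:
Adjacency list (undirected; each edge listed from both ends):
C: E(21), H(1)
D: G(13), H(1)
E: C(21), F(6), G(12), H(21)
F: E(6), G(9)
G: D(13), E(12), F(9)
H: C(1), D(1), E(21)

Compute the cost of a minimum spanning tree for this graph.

30

Sort edges by weight, then run Kruskal:
C-H (1): add. Components now {C,H} {D} {E} {F} {G}
D-H (1): add. Components now {C,D,H} {E} {F} {G}
E-F (6): add. Components now {C,D,H} {E,F} {G}
F-G (9): add. Components now {C,D,H} {E,F,G}
E-G (12): skip — E and G already connected.
D-G (13): add. Components now {C,D,E,F,G,H}
MST edges: C-H, D-H, E-F, F-G, D-G; total weight 1+1+6+9+13 = 30.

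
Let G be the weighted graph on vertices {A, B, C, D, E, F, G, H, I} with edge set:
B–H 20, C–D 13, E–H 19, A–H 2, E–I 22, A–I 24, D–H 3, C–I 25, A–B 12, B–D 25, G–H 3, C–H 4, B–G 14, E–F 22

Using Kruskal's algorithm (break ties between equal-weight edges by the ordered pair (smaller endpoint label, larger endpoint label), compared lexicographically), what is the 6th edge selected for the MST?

Sort edges by weight, then run Kruskal:
A–H (2): add — endpoints in different components.
D–H (3): add — endpoints in different components.
G–H (3): add — endpoints in different components.
C–H (4): add — endpoints in different components.
A–B (12): add — endpoints in different components.
C–D (13): skip — C and D already connected.
B–G (14): skip — B and G already connected.
E–H (19): add — endpoints in different components.
B–H (20): skip — B and H already connected.
E–F (22): add — endpoints in different components.
E–I (22): add — endpoints in different components.
The 6th edge added is E–H.

E-H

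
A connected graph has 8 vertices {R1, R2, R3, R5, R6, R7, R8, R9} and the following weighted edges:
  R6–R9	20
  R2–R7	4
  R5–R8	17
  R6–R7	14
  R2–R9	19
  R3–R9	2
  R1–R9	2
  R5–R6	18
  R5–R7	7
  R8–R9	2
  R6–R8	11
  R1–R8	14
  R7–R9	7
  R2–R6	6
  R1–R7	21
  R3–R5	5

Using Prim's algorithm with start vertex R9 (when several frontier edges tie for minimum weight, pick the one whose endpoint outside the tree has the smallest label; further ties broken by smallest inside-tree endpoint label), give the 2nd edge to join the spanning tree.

R3-R9

Prim, starting at R9.
Step 1: cheapest edge leaving the tree is R1–R9 (2); add R1.
Step 2: cheapest edge leaving the tree is R3–R9 (2); add R3.
Step 3: cheapest edge leaving the tree is R8–R9 (2); add R8.
Step 4: cheapest edge leaving the tree is R3–R5 (5); add R5.
Step 5: cheapest edge leaving the tree is R5–R7 (7); add R7.
Step 6: cheapest edge leaving the tree is R2–R7 (4); add R2.
Step 7: cheapest edge leaving the tree is R2–R6 (6); add R6.
The 2nd edge added is R3–R9.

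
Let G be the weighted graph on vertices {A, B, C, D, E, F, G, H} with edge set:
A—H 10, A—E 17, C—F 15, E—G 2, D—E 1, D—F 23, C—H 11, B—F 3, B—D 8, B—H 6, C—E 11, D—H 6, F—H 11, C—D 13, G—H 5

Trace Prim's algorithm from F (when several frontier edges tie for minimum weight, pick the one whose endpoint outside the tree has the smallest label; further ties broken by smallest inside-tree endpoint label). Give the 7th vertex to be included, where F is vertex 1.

A

Grow the tree from F using Prim:
Step 1: cheapest edge leaving the tree is B—F (3); add B.
Step 2: cheapest edge leaving the tree is B—H (6); add H.
Step 3: cheapest edge leaving the tree is G—H (5); add G.
Step 4: cheapest edge leaving the tree is E—G (2); add E.
Step 5: cheapest edge leaving the tree is D—E (1); add D.
Step 6: cheapest edge leaving the tree is A—H (10); add A.
Step 7: cheapest edge leaving the tree is C—E (11); add C.
Vertex order: F, B, H, G, E, D, A, C. The 7th vertex is A.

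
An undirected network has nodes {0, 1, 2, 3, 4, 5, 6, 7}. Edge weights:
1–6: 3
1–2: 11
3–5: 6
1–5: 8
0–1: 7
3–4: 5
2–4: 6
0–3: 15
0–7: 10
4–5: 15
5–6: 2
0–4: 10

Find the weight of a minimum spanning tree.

39

Grow the tree from 5 using Prim:
Step 1: cheapest edge leaving the tree is 5–6 (2); add 6.
Step 2: cheapest edge leaving the tree is 1–6 (3); add 1.
Step 3: cheapest edge leaving the tree is 3–5 (6); add 3.
Step 4: cheapest edge leaving the tree is 3–4 (5); add 4.
Step 5: cheapest edge leaving the tree is 2–4 (6); add 2.
Step 6: cheapest edge leaving the tree is 0–1 (7); add 0.
Step 7: cheapest edge leaving the tree is 0–7 (10); add 7.
MST edges: 5–6, 1–6, 3–5, 3–4, 2–4, 0–1, 0–7; total weight 2+3+6+5+6+7+10 = 39.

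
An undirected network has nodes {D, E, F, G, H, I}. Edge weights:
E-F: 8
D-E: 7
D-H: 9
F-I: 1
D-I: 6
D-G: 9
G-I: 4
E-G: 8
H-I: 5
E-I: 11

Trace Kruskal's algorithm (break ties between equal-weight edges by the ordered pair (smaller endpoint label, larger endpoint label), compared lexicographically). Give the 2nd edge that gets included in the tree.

Kruskal: consider edges lightest-first.
F-I (1): add. Components now {D} {E} {F,I} {G} {H}
G-I (4): add. Components now {D} {E} {F,G,I} {H}
H-I (5): add. Components now {D} {E} {F,G,H,I}
D-I (6): add. Components now {D,F,G,H,I} {E}
D-E (7): add. Components now {D,E,F,G,H,I}
The 2nd edge added is G-I.

G-I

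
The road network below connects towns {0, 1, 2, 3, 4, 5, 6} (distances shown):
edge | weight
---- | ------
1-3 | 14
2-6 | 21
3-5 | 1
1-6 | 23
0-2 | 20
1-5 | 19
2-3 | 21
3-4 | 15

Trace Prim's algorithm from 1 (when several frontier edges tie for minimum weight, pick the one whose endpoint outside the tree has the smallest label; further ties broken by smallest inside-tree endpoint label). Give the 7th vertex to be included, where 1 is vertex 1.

6

Prim's algorithm from 1:
Step 1: cheapest edge leaving the tree is 1-3 (14); add 3.
Step 2: cheapest edge leaving the tree is 3-5 (1); add 5.
Step 3: cheapest edge leaving the tree is 3-4 (15); add 4.
Step 4: cheapest edge leaving the tree is 2-3 (21); add 2.
Step 5: cheapest edge leaving the tree is 0-2 (20); add 0.
Step 6: cheapest edge leaving the tree is 2-6 (21); add 6.
Vertex order: 1, 3, 5, 4, 2, 0, 6. The 7th vertex is 6.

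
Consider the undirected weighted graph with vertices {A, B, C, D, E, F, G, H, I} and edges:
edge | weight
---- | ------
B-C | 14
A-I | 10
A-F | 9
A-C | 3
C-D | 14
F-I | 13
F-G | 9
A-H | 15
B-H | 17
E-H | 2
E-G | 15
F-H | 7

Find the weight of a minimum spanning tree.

68

Kruskal's algorithm — process edges by increasing weight (ties by edge label):
E-H (2): add — endpoints in different components.
A-C (3): add — endpoints in different components.
F-H (7): add — endpoints in different components.
A-F (9): add — endpoints in different components.
F-G (9): add — endpoints in different components.
A-I (10): add — endpoints in different components.
F-I (13): skip — F and I already connected.
B-C (14): add — endpoints in different components.
C-D (14): add — endpoints in different components.
MST edges: E-H, A-C, F-H, A-F, F-G, A-I, B-C, C-D; total weight 2+3+7+9+9+10+14+14 = 68.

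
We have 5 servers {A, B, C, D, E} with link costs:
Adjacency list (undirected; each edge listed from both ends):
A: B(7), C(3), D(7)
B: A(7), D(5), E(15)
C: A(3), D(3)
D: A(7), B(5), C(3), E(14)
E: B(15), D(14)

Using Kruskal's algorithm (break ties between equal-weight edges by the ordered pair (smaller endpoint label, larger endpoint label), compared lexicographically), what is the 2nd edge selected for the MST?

C-D

Kruskal: consider edges lightest-first.
A C (3): add. Components now {A,C} {B} {D} {E}
C D (3): add. Components now {A,C,D} {B} {E}
B D (5): add. Components now {A,B,C,D} {E}
A B (7): skip — A and B already connected.
A D (7): skip — A and D already connected.
D E (14): add. Components now {A,B,C,D,E}
The 2nd edge added is C D.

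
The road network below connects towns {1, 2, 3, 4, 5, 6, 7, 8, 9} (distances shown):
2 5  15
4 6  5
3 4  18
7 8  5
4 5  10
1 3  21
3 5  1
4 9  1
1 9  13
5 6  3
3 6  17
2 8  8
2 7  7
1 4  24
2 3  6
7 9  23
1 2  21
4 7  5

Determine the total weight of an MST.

39

Sort edges by weight, then run Kruskal:
3 5 (1): add — endpoints in different components.
4 9 (1): add — endpoints in different components.
5 6 (3): add — endpoints in different components.
4 6 (5): add — endpoints in different components.
4 7 (5): add — endpoints in different components.
7 8 (5): add — endpoints in different components.
2 3 (6): add — endpoints in different components.
2 7 (7): skip — 2 and 7 already connected.
2 8 (8): skip — 2 and 8 already connected.
4 5 (10): skip — 4 and 5 already connected.
1 9 (13): add — endpoints in different components.
MST edges: 3 5, 4 9, 5 6, 4 6, 4 7, 7 8, 2 3, 1 9; total weight 1+1+3+5+5+5+6+13 = 39.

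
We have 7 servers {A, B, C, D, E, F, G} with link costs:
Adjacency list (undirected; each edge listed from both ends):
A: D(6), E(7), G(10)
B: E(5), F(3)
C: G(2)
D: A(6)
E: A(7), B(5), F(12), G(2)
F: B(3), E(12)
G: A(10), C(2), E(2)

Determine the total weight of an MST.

25

Kruskal: consider edges lightest-first.
C G (2): add — endpoints in different components.
E G (2): add — endpoints in different components.
B F (3): add — endpoints in different components.
B E (5): add — endpoints in different components.
A D (6): add — endpoints in different components.
A E (7): add — endpoints in different components.
MST edges: C G, E G, B F, B E, A D, A E; total weight 2+2+3+5+6+7 = 25.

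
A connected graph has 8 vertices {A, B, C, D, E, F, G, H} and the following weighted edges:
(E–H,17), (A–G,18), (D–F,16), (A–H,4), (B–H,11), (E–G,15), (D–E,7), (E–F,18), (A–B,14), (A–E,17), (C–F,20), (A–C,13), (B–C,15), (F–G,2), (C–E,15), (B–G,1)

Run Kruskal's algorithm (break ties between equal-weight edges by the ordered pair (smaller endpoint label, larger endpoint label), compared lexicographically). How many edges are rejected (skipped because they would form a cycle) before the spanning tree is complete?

Sort edges by weight, then run Kruskal:
B–G (1): add — endpoints in different components.
F–G (2): add — endpoints in different components.
A–H (4): add — endpoints in different components.
D–E (7): add — endpoints in different components.
B–H (11): add — endpoints in different components.
A–C (13): add — endpoints in different components.
A–B (14): skip — A and B already connected.
B–C (15): skip — B and C already connected.
C–E (15): add — endpoints in different components.
Edges rejected before the tree was complete: 2.

2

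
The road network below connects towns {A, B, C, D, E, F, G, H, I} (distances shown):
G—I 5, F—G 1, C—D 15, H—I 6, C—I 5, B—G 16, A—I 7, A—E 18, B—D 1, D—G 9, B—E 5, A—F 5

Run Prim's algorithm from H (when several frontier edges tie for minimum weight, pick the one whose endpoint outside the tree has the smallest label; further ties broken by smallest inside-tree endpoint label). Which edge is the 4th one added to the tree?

F-G

Prim, starting at H.
Step 1: cheapest edge leaving the tree is H—I (6); add I.
Step 2: cheapest edge leaving the tree is C—I (5); add C.
Step 3: cheapest edge leaving the tree is G—I (5); add G.
Step 4: cheapest edge leaving the tree is F—G (1); add F.
Step 5: cheapest edge leaving the tree is A—F (5); add A.
Step 6: cheapest edge leaving the tree is D—G (9); add D.
Step 7: cheapest edge leaving the tree is B—D (1); add B.
Step 8: cheapest edge leaving the tree is B—E (5); add E.
The 4th edge added is F—G.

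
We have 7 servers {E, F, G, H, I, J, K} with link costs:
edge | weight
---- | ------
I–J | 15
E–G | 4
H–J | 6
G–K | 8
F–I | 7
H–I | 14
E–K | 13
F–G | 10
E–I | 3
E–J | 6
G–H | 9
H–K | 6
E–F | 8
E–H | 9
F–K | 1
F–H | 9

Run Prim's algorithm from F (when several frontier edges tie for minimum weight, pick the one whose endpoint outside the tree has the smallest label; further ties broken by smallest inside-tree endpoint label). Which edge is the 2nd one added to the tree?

Prim, starting at F.
Step 1: cheapest edge leaving the tree is F–K (1); add K.
Step 2: cheapest edge leaving the tree is H–K (6); add H.
Step 3: cheapest edge leaving the tree is H–J (6); add J.
Step 4: cheapest edge leaving the tree is E–J (6); add E.
Step 5: cheapest edge leaving the tree is E–I (3); add I.
Step 6: cheapest edge leaving the tree is E–G (4); add G.
The 2nd edge added is H–K.

H-K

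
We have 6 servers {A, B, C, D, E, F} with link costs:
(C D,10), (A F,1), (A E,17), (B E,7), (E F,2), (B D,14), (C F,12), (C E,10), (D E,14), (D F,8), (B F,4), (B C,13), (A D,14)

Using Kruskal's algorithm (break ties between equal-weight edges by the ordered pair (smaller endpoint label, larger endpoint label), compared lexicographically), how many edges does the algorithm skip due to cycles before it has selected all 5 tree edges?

Kruskal's algorithm — process edges by increasing weight (ties by edge label):
A F (1): add. Components now {A,F} {B} {C} {D} {E}
E F (2): add. Components now {A,E,F} {B} {C} {D}
B F (4): add. Components now {A,B,E,F} {C} {D}
B E (7): skip — B and E already connected.
D F (8): add. Components now {A,B,D,E,F} {C}
C D (10): add. Components now {A,B,C,D,E,F}
Edges rejected before the tree was complete: 1.

1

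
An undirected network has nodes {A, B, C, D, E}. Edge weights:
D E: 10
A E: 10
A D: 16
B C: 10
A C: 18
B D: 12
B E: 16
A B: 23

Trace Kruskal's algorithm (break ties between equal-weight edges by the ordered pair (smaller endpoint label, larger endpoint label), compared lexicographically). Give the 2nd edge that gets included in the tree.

Kruskal's algorithm — process edges by increasing weight (ties by edge label):
A E (10): add — endpoints in different components.
B C (10): add — endpoints in different components.
D E (10): add — endpoints in different components.
B D (12): add — endpoints in different components.
The 2nd edge added is B C.

B-C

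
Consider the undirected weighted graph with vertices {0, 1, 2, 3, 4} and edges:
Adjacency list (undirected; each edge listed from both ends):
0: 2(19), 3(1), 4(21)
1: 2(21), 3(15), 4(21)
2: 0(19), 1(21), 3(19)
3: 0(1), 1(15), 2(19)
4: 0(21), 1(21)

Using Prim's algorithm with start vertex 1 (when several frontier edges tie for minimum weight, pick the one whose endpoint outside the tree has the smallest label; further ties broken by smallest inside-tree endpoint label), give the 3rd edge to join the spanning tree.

0-2

Prim, starting at 1.
Step 1: cheapest edge leaving the tree is 1-3 (15); add 3.
Step 2: cheapest edge leaving the tree is 0-3 (1); add 0.
Step 3: cheapest edge leaving the tree is 0-2 (19); add 2.
Step 4: cheapest edge leaving the tree is 0-4 (21); add 4.
The 3rd edge added is 0-2.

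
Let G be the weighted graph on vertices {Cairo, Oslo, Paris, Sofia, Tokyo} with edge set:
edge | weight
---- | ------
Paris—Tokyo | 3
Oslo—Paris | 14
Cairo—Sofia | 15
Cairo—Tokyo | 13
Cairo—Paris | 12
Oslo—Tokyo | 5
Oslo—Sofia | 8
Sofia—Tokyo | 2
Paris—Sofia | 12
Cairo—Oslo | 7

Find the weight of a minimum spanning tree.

17

Kruskal: consider edges lightest-first.
Sofia—Tokyo (2): add. Components now {Sofia,Tokyo} {Paris} {Oslo} {Cairo}
Paris—Tokyo (3): add. Components now {Paris,Sofia,Tokyo} {Oslo} {Cairo}
Oslo—Tokyo (5): add. Components now {Oslo,Paris,Sofia,Tokyo} {Cairo}
Cairo—Oslo (7): add. Components now {Cairo,Oslo,Paris,Sofia,Tokyo}
MST edges: Sofia—Tokyo, Paris—Tokyo, Oslo—Tokyo, Cairo—Oslo; total weight 2+3+5+7 = 17.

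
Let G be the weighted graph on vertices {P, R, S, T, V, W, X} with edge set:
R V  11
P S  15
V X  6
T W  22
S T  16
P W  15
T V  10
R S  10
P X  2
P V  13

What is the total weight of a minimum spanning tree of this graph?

54

Sort edges by weight, then run Kruskal:
P X (2): add. Components now {P,X} {W} {V} {R} {T} {S}
V X (6): add. Components now {P,V,X} {W} {R} {T} {S}
R S (10): add. Components now {P,V,X} {W} {R,S} {T}
T V (10): add. Components now {P,T,V,X} {W} {R,S}
R V (11): add. Components now {P,R,S,T,V,X} {W}
P V (13): skip — P and V already connected.
P S (15): skip — P and S already connected.
P W (15): add. Components now {P,R,S,T,V,W,X}
MST edges: P X, V X, R S, T V, R V, P W; total weight 2+6+10+10+11+15 = 54.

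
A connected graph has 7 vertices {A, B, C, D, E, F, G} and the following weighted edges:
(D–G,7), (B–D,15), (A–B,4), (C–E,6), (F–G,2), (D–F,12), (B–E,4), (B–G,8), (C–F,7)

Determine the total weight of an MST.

Prim's algorithm from F:
Step 1: frontier [F–G 2, C–F 7, D–F 12] → take F–G (2); add G.
Step 2: frontier [C–F 7, D–F 12, D–G 7, B–G 8] → take C–F (7); add C.
Step 3: frontier [C–E 6, D–F 12, D–G 7, B–G 8] → take C–E (6); add E.
Step 4: frontier [B–E 4, D–F 12, D–G 7, B–G 8] → take B–E (4); add B.
Step 5: frontier [A–B 4, B–D 15, D–F 12, D–G 7] → take A–B (4); add A.
Step 6: frontier [B–D 15, D–F 12, D–G 7] → take D–G (7); add D.
MST edges: F–G, C–F, C–E, B–E, A–B, D–G; total weight 2+7+6+4+4+7 = 30.

30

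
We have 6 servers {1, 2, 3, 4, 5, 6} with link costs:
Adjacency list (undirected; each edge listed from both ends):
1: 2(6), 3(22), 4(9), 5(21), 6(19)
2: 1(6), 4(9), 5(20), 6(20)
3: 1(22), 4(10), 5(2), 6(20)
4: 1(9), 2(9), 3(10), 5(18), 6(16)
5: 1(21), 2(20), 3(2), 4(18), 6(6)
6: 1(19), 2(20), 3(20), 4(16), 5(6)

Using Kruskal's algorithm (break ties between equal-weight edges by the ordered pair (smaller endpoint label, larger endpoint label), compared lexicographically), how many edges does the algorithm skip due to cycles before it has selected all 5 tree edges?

1

Kruskal's algorithm — process edges by increasing weight (ties by edge label):
3—5 (2): add. Components now {1} {2} {3,5} {4} {6}
1—2 (6): add. Components now {1,2} {3,5} {4} {6}
5—6 (6): add. Components now {1,2} {3,5,6} {4}
1—4 (9): add. Components now {1,2,4} {3,5,6}
2—4 (9): skip — 2 and 4 already connected.
3—4 (10): add. Components now {1,2,3,4,5,6}
Edges rejected before the tree was complete: 1.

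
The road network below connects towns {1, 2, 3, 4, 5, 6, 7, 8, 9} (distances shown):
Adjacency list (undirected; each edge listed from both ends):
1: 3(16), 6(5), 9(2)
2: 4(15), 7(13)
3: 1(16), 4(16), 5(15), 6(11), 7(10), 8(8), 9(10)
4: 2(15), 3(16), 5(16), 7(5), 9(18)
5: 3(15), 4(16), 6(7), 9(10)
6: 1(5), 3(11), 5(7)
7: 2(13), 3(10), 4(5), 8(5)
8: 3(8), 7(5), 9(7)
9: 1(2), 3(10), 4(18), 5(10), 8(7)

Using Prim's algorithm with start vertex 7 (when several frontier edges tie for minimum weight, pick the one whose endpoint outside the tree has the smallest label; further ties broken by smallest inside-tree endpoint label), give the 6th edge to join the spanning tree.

Grow the tree from 7 using Prim:
Step 1: cheapest edge leaving the tree is 4–7 (5); add 4.
Step 2: cheapest edge leaving the tree is 7–8 (5); add 8.
Step 3: cheapest edge leaving the tree is 8–9 (7); add 9.
Step 4: cheapest edge leaving the tree is 1–9 (2); add 1.
Step 5: cheapest edge leaving the tree is 1–6 (5); add 6.
Step 6: cheapest edge leaving the tree is 5–6 (7); add 5.
Step 7: cheapest edge leaving the tree is 3–8 (8); add 3.
Step 8: cheapest edge leaving the tree is 2–7 (13); add 2.
The 6th edge added is 5–6.

5-6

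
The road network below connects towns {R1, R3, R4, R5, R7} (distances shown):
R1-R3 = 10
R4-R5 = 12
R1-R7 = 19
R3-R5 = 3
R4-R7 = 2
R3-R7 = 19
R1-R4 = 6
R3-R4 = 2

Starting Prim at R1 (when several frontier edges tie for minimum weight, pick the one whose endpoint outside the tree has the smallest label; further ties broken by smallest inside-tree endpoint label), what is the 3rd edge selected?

R4-R7

Prim, starting at R1.
Step 1: cheapest edge leaving the tree is R1-R4 (6); add R4.
Step 2: cheapest edge leaving the tree is R3-R4 (2); add R3.
Step 3: cheapest edge leaving the tree is R4-R7 (2); add R7.
Step 4: cheapest edge leaving the tree is R3-R5 (3); add R5.
The 3rd edge added is R4-R7.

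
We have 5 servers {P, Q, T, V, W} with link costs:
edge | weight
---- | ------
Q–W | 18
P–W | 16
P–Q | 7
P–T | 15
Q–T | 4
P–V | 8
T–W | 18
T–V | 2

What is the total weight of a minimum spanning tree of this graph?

Prim, starting at T.
Step 1: cheapest edge leaving the tree is T–V (2); add V.
Step 2: cheapest edge leaving the tree is Q–T (4); add Q.
Step 3: cheapest edge leaving the tree is P–Q (7); add P.
Step 4: cheapest edge leaving the tree is P–W (16); add W.
MST edges: T–V, Q–T, P–Q, P–W; total weight 2+4+7+16 = 29.

29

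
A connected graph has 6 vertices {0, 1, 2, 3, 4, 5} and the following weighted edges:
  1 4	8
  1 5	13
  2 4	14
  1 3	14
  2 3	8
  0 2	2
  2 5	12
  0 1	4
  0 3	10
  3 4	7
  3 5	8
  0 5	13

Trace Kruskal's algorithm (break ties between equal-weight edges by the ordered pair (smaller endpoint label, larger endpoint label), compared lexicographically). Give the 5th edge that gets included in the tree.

3-5

Kruskal: consider edges lightest-first.
0 2 (2): add. Components now {0,2} {1} {3} {4} {5}
0 1 (4): add. Components now {0,1,2} {3} {4} {5}
3 4 (7): add. Components now {0,1,2} {3,4} {5}
1 4 (8): add. Components now {0,1,2,3,4} {5}
2 3 (8): skip — 2 and 3 already connected.
3 5 (8): add. Components now {0,1,2,3,4,5}
The 5th edge added is 3 5.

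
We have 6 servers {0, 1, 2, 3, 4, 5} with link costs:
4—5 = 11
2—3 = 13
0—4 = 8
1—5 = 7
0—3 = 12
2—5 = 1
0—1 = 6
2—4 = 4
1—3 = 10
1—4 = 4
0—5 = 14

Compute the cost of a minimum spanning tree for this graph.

25

Kruskal's algorithm — process edges by increasing weight (ties by edge label):
2—5 (1): add — endpoints in different components.
1—4 (4): add — endpoints in different components.
2—4 (4): add — endpoints in different components.
0—1 (6): add — endpoints in different components.
1—5 (7): skip — 1 and 5 already connected.
0—4 (8): skip — 0 and 4 already connected.
1—3 (10): add — endpoints in different components.
MST edges: 2—5, 1—4, 2—4, 0—1, 1—3; total weight 1+4+4+6+10 = 25.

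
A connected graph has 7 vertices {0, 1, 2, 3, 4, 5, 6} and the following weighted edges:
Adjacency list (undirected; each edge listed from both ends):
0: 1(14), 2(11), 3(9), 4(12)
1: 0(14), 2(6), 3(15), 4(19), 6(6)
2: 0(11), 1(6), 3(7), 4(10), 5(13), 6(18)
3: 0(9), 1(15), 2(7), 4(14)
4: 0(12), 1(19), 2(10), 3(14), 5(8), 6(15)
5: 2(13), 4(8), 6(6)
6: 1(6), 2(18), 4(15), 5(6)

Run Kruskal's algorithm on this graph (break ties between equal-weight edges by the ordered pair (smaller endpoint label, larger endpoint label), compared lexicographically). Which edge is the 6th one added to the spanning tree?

Sort edges by weight, then run Kruskal:
1 2 (6): add — endpoints in different components.
1 6 (6): add — endpoints in different components.
5 6 (6): add — endpoints in different components.
2 3 (7): add — endpoints in different components.
4 5 (8): add — endpoints in different components.
0 3 (9): add — endpoints in different components.
The 6th edge added is 0 3.

0-3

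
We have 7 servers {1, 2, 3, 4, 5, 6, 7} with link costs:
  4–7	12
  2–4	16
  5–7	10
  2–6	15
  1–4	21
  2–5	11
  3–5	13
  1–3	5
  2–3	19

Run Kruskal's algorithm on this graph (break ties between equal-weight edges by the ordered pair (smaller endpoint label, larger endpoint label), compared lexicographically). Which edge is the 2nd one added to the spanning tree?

5-7

Kruskal: consider edges lightest-first.
1–3 (5): add — endpoints in different components.
5–7 (10): add — endpoints in different components.
2–5 (11): add — endpoints in different components.
4–7 (12): add — endpoints in different components.
3–5 (13): add — endpoints in different components.
2–6 (15): add — endpoints in different components.
The 2nd edge added is 5–7.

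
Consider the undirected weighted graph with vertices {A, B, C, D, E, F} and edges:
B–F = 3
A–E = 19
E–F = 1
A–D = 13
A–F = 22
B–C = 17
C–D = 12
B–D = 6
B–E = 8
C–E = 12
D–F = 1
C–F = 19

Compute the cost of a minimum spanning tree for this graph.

Kruskal's algorithm — process edges by increasing weight (ties by edge label):
D–F (1): add. Components now {A} {B} {C} {D,F} {E}
E–F (1): add. Components now {A} {B} {C} {D,E,F}
B–F (3): add. Components now {A} {B,D,E,F} {C}
B–D (6): skip — B and D already connected.
B–E (8): skip — B and E already connected.
C–D (12): add. Components now {A} {B,C,D,E,F}
C–E (12): skip — C and E already connected.
A–D (13): add. Components now {A,B,C,D,E,F}
MST edges: D–F, E–F, B–F, C–D, A–D; total weight 1+1+3+12+13 = 30.

30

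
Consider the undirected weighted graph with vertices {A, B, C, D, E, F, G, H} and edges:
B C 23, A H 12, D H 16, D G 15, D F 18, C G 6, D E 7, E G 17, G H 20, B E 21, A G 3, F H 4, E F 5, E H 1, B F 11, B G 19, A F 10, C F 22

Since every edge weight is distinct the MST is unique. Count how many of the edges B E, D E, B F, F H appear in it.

Sort edges by weight, then run Kruskal:
E H (1): add — endpoints in different components.
A G (3): add — endpoints in different components.
F H (4): add — endpoints in different components.
E F (5): skip — E and F already connected.
C G (6): add — endpoints in different components.
D E (7): add — endpoints in different components.
A F (10): add — endpoints in different components.
B F (11): add — endpoints in different components.
MST edge set: {E H, A G, F H, C G, D E, A F, B F}.
Of the listed edges, {D E, B F, F H} are in the MST → 3.

3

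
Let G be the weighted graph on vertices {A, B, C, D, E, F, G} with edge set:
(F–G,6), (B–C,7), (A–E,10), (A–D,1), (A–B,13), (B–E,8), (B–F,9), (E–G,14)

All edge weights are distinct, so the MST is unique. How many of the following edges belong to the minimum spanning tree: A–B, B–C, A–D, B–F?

3

Sort edges by weight, then run Kruskal:
A–D (1): add — endpoints in different components.
F–G (6): add — endpoints in different components.
B–C (7): add — endpoints in different components.
B–E (8): add — endpoints in different components.
B–F (9): add — endpoints in different components.
A–E (10): add — endpoints in different components.
MST edge set: {A–D, F–G, B–C, B–E, B–F, A–E}.
Of the listed edges, {B–C, A–D, B–F} are in the MST → 3.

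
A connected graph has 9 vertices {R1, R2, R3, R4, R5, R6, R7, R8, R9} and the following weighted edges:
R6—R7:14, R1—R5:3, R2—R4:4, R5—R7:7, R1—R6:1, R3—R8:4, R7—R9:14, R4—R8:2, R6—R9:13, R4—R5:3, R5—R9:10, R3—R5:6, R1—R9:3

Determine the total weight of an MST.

27

Sort edges by weight, then run Kruskal:
R1—R6 (1): add — endpoints in different components.
R4—R8 (2): add — endpoints in different components.
R1—R5 (3): add — endpoints in different components.
R1—R9 (3): add — endpoints in different components.
R4—R5 (3): add — endpoints in different components.
R2—R4 (4): add — endpoints in different components.
R3—R8 (4): add — endpoints in different components.
R3—R5 (6): skip — R5 and R3 already connected.
R5—R7 (7): add — endpoints in different components.
MST edges: R1—R6, R4—R8, R1—R5, R1—R9, R4—R5, R2—R4, R3—R8, R5—R7; total weight 1+2+3+3+3+4+4+7 = 27.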